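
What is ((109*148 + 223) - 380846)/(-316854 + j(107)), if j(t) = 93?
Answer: 121497/105587 ≈ 1.1507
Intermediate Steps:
((109*148 + 223) - 380846)/(-316854 + j(107)) = ((109*148 + 223) - 380846)/(-316854 + 93) = ((16132 + 223) - 380846)/(-316761) = (16355 - 380846)*(-1/316761) = -364491*(-1/316761) = 121497/105587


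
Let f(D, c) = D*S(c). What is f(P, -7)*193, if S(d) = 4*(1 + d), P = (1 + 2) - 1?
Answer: -9264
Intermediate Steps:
P = 2 (P = 3 - 1 = 2)
S(d) = 4 + 4*d
f(D, c) = D*(4 + 4*c)
f(P, -7)*193 = (4*2*(1 - 7))*193 = (4*2*(-6))*193 = -48*193 = -9264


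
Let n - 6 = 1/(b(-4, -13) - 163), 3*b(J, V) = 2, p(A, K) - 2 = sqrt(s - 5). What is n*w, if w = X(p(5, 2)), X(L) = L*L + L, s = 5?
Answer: 17514/487 ≈ 35.963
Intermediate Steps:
p(A, K) = 2 (p(A, K) = 2 + sqrt(5 - 5) = 2 + sqrt(0) = 2 + 0 = 2)
X(L) = L + L**2 (X(L) = L**2 + L = L + L**2)
w = 6 (w = 2*(1 + 2) = 2*3 = 6)
b(J, V) = 2/3 (b(J, V) = (1/3)*2 = 2/3)
n = 2919/487 (n = 6 + 1/(2/3 - 163) = 6 + 1/(-487/3) = 6 - 3/487 = 2919/487 ≈ 5.9938)
n*w = (2919/487)*6 = 17514/487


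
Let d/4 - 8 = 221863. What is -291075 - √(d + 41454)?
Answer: -291075 - √928938 ≈ -2.9204e+5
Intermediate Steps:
d = 887484 (d = 32 + 4*221863 = 32 + 887452 = 887484)
-291075 - √(d + 41454) = -291075 - √(887484 + 41454) = -291075 - √928938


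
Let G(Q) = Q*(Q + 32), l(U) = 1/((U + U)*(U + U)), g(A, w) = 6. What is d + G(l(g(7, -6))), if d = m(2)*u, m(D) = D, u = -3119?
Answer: -129346559/20736 ≈ -6237.8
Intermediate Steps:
d = -6238 (d = 2*(-3119) = -6238)
l(U) = 1/(4*U**2) (l(U) = 1/((2*U)*(2*U)) = 1/(4*U**2))
G(Q) = Q*(32 + Q)
d + G(l(g(7, -6))) = -6238 + ((1/4)/6**2)*(32 + (1/4)/6**2) = -6238 + ((1/4)*(1/36))*(32 + (1/4)*(1/36)) = -6238 + (32 + 1/144)/144 = -6238 + (1/144)*(4609/144) = -6238 + 4609/20736 = -129346559/20736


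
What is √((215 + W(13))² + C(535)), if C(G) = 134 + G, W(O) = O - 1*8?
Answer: √49069 ≈ 221.52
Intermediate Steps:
W(O) = -8 + O (W(O) = O - 8 = -8 + O)
√((215 + W(13))² + C(535)) = √((215 + (-8 + 13))² + (134 + 535)) = √((215 + 5)² + 669) = √(220² + 669) = √(48400 + 669) = √49069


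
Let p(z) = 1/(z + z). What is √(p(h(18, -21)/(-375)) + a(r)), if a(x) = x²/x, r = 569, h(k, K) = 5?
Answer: √2126/2 ≈ 23.054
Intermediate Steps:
p(z) = 1/(2*z)
a(x) = x
√(p(h(18, -21)/(-375)) + a(r)) = √(1/(2*((5/(-375)))) + 569) = √(1/(2*((5*(-1/375)))) + 569) = √(1/(2*(-1/75)) + 569) = √((½)*(-75) + 569) = √(-75/2 + 569) = √(1063/2) = √2126/2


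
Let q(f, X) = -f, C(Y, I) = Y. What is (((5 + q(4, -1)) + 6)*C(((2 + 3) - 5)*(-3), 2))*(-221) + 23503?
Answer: 23503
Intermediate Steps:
(((5 + q(4, -1)) + 6)*C(((2 + 3) - 5)*(-3), 2))*(-221) + 23503 = (((5 - 1*4) + 6)*(((2 + 3) - 5)*(-3)))*(-221) + 23503 = (((5 - 4) + 6)*((5 - 5)*(-3)))*(-221) + 23503 = ((1 + 6)*(0*(-3)))*(-221) + 23503 = (7*0)*(-221) + 23503 = 0*(-221) + 23503 = 0 + 23503 = 23503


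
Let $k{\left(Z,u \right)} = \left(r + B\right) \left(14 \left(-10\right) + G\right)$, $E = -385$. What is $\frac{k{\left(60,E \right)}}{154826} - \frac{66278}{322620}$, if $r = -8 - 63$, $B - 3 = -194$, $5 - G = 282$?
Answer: $\frac{6246491963}{12487491030} \approx 0.50022$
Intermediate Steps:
$G = -277$ ($G = 5 - 282 = -277$)
$B = -191$ ($B = 3 - 194 = -191$)
$r = -71$ ($r = -8 - 63 = -71$)
$k{\left(Z,u \right)} = 109254$ ($k{\left(Z,u \right)} = \left(-71 - 191\right) \left(14 \left(-10\right) - 277\right) = - 262 \left(-140 - 277\right) = \left(-262\right) \left(-417\right) = 109254$)
$\frac{k{\left(60,E \right)}}{154826} - \frac{66278}{322620} = \frac{109254}{154826} - \frac{66278}{322620} = 109254 \cdot \frac{1}{154826} - \frac{33139}{161310} = \frac{54627}{77413} - \frac{33139}{161310} = \frac{6246491963}{12487491030}$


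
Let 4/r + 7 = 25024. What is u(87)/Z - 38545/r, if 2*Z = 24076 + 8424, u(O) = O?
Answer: -7834777152951/32500 ≈ -2.4107e+8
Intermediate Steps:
r = 4/25017 (r = 4/(-7 + 25024) = 4/25017 ≈ 0.00015989)
Z = 16250 (Z = (24076 + 8424)/2 = (1/2)*32500 = 16250)
u(87)/Z - 38545/r = 87/16250 - 38545/4/25017 = 87*(1/16250) - 38545*25017/4 = 87/16250 - 964280265/4 = -7834777152951/32500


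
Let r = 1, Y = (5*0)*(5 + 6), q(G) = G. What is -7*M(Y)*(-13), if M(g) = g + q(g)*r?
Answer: 0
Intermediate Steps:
Y = 0 (Y = 0*11 = 0)
M(g) = 2*g (M(g) = g + g*1 = g + g = 2*g)
-7*M(Y)*(-13) = -14*0*(-13) = -7*0*(-13) = 0*(-13) = 0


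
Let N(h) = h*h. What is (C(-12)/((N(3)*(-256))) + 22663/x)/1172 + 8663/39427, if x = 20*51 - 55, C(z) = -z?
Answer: 2052675010417/8561500504320 ≈ 0.23976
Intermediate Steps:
N(h) = h²
x = 965 (x = 1020 - 55 = 965)
(C(-12)/((N(3)*(-256))) + 22663/x)/1172 + 8663/39427 = ((-1*(-12))/((3²*(-256))) + 22663/965)/1172 + 8663/39427 = (12/((9*(-256))) + 22663*(1/965))*(1/1172) + 8663*(1/39427) = (12/(-2304) + 22663/965)*(1/1172) + 8663/39427 = (12*(-1/2304) + 22663/965)*(1/1172) + 8663/39427 = (-1/192 + 22663/965)*(1/1172) + 8663/39427 = (4350331/185280)*(1/1172) + 8663/39427 = 4350331/217148160 + 8663/39427 = 2052675010417/8561500504320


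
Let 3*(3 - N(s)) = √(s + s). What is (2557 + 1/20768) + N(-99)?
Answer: 53166081/20768 - I*√22 ≈ 2560.0 - 4.6904*I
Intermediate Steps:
N(s) = 3 - √2*√s/3 (N(s) = 3 - √(s + s)/3 = 3 - √2*√s/3)
(2557 + 1/20768) + N(-99) = (2557 + 1/20768) + (3 - √2*√(-99)/3) = (2557 + 1/20768) + (3 - √2*3*I*√11/3) = 53103777/20768 + (3 - I*√22) = 53166081/20768 - I*√22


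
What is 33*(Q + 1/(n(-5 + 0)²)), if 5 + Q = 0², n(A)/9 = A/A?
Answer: -4444/27 ≈ -164.59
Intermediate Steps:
n(A) = 9 (n(A) = 9*(A/A) = 9*1 = 9)
Q = -5 (Q = -5 + 0² = -5 + 0 = -5)
33*(Q + 1/(n(-5 + 0)²)) = 33*(-5 + 1/(9²)) = 33*(-5 + 1/81) = 33*(-404/81) = -4444/27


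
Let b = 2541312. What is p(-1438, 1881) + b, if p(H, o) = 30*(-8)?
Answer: 2541072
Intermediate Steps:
p(H, o) = -240
p(-1438, 1881) + b = -240 + 2541312 = 2541072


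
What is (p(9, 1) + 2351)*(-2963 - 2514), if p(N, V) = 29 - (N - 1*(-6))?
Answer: -12953105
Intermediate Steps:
p(N, V) = 23 - N (p(N, V) = 29 - (N + 6) = 29 - (6 + N) = 29 + (-6 - N) = 23 - N)
(p(9, 1) + 2351)*(-2963 - 2514) = ((23 - 1*9) + 2351)*(-2963 - 2514) = ((23 - 9) + 2351)*(-5477) = (14 + 2351)*(-5477) = 2365*(-5477) = -12953105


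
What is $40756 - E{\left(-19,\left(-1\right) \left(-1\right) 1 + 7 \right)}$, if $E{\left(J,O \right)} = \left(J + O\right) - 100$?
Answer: $40867$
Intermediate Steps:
$E{\left(J,O \right)} = -100 + J + O$ ($E{\left(J,O \right)} = \left(J + O\right) - 100 = -100 + J + O$)
$40756 - E{\left(-19,\left(-1\right) \left(-1\right) 1 + 7 \right)} = 40756 - \left(-100 - 19 + \left(\left(-1\right) \left(-1\right) 1 + 7\right)\right) = 40756 - \left(-100 - 19 + \left(1 \cdot 1 + 7\right)\right) = 40756 - \left(-100 - 19 + \left(1 + 7\right)\right) = 40756 - \left(-100 - 19 + 8\right) = 40756 - -111 = 40756 + 111 = 40867$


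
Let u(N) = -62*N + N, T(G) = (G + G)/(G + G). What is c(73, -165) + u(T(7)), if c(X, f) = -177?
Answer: -238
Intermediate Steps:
T(G) = 1 (T(G) = (2*G)/((2*G)) = (2*G)*(1/(2*G)) = 1)
u(N) = -61*N
c(73, -165) + u(T(7)) = -177 - 61*1 = -177 - 61 = -238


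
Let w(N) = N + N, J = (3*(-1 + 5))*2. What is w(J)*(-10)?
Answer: -480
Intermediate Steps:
J = 24 (J = (3*4)*2 = 12*2 = 24)
w(N) = 2*N
w(J)*(-10) = (2*24)*(-10) = 48*(-10) = -480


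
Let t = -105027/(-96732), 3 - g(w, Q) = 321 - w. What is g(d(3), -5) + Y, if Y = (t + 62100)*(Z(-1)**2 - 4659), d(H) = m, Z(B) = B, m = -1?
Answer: -4663565418479/16122 ≈ -2.8927e+8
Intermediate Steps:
d(H) = -1
g(w, Q) = -318 + w (g(w, Q) = 3 - (321 - w) = 3 + (-321 + w) = -318 + w)
t = 35009/32244 (t = -105027*(-1/96732) = 35009/32244 ≈ 1.0858)
Y = -4663560275561/16122 (Y = (35009/32244 + 62100)*((-1)**2 - 4659) = 2002387409*(1 - 4659)/32244 = (2002387409/32244)*(-4658) = -4663560275561/16122 ≈ -2.8927e+8)
g(d(3), -5) + Y = (-318 - 1) - 4663560275561/16122 = -319 - 4663560275561/16122 = -4663565418479/16122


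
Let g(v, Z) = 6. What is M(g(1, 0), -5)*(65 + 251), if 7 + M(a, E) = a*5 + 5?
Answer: 8848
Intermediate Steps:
M(a, E) = -2 + 5*a (M(a, E) = -7 + (a*5 + 5) = -7 + (5*a + 5) = -7 + (5 + 5*a) = -2 + 5*a)
M(g(1, 0), -5)*(65 + 251) = (-2 + 5*6)*(65 + 251) = (-2 + 30)*316 = 28*316 = 8848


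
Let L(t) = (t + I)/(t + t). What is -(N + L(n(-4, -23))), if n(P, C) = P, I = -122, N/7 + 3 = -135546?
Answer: 3795309/4 ≈ 9.4883e+5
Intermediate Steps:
N = -948843 (N = -21 + 7*(-135546) = -21 - 948822 = -948843)
L(t) = (-122 + t)/(2*t) (L(t) = (t - 122)/(t + t) = (-122 + t)/((2*t)) = (-122 + t)*(1/(2*t)) = (-122 + t)/(2*t))
-(N + L(n(-4, -23))) = -(-948843 + (½)*(-122 - 4)/(-4)) = -(-948843 + (½)*(-¼)*(-126)) = -(-948843 + 63/4) = -1*(-3795309/4) = 3795309/4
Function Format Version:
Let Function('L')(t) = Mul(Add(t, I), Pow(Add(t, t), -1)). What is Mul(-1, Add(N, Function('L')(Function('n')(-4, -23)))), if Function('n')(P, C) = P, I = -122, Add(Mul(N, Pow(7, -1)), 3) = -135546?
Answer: Rational(3795309, 4) ≈ 9.4883e+5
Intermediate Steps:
N = -948843 (N = Add(-21, Mul(7, -135546)) = Add(-21, -948822) = -948843)
Function('L')(t) = Mul(Rational(1, 2), Pow(t, -1), Add(-122, t)) (Function('L')(t) = Mul(Add(t, -122), Pow(Add(t, t), -1)) = Mul(Add(-122, t), Pow(Mul(2, t), -1)) = Mul(Add(-122, t), Mul(Rational(1, 2), Pow(t, -1))) = Mul(Rational(1, 2), Pow(t, -1), Add(-122, t)))
Mul(-1, Add(N, Function('L')(Function('n')(-4, -23)))) = Mul(-1, Add(-948843, Mul(Rational(1, 2), Pow(-4, -1), Add(-122, -4)))) = Mul(-1, Add(-948843, Mul(Rational(1, 2), Rational(-1, 4), -126))) = Mul(-1, Add(-948843, Rational(63, 4))) = Mul(-1, Rational(-3795309, 4)) = Rational(3795309, 4)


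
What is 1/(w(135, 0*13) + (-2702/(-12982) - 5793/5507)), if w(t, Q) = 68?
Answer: 35745937/2400561310 ≈ 0.014891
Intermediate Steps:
1/(w(135, 0*13) + (-2702/(-12982) - 5793/5507)) = 1/(68 + (-2702/(-12982) - 5793/5507)) = 1/(68 + (-2702*(-1/12982) - 5793*1/5507)) = 1/(68 + (1351/6491 - 5793/5507)) = 1/(68 - 30162406/35745937) = 1/(2400561310/35745937) = 35745937/2400561310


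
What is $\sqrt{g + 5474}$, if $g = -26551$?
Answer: $i \sqrt{21077} \approx 145.18 i$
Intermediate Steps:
$\sqrt{g + 5474} = \sqrt{-26551 + 5474} = \sqrt{-21077} = i \sqrt{21077}$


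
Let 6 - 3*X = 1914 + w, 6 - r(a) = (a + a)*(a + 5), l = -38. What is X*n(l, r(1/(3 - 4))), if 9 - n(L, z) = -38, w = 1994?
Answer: -183394/3 ≈ -61131.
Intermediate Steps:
r(a) = 6 - 2*a*(5 + a) (r(a) = 6 - (a + a)*(a + 5) = 6 - 2*a*(5 + a))
n(L, z) = 47 (n(L, z) = 9 - 1*(-38) = 9 + 38 = 47)
X = -3902/3 (X = 2 - (1914 + 1994)/3 = 2 - ⅓*3908 = 2 - 3908/3 = -3902/3 ≈ -1300.7)
X*n(l, r(1/(3 - 4))) = -3902/3*47 = -183394/3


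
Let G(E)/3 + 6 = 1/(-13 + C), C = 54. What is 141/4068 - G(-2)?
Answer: 998587/55596 ≈ 17.961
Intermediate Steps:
G(E) = -735/41 (G(E) = -18 + 3/(-13 + 54) = -18 + 3/41 = -735/41)
141/4068 - G(-2) = 141/4068 - 1*(-735/41) = 141*(1/4068) + 735/41 = 47/1356 + 735/41 = 998587/55596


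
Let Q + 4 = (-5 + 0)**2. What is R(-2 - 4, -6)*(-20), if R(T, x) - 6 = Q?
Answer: -540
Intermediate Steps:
Q = 21 (Q = -4 + (-5 + 0)**2 = -4 + (-5)**2 = -4 + 25 = 21)
R(T, x) = 27 (R(T, x) = 6 + 21 = 27)
R(-2 - 4, -6)*(-20) = 27*(-20) = -540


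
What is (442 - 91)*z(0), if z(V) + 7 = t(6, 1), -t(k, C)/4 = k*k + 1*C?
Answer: -54405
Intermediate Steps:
t(k, C) = -4*C - 4*k**2 (t(k, C) = -4*(k*k + 1*C) = -4*(k**2 + C) = -4*(C + k**2) = -4*C - 4*k**2)
z(V) = -155 (z(V) = -7 + (-4*1 - 4*6**2) = -7 + (-4 - 4*36) = -7 + (-4 - 144) = -7 - 148 = -155)
(442 - 91)*z(0) = (442 - 91)*(-155) = 351*(-155) = -54405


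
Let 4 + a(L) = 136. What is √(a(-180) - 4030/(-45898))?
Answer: √69564913567/22949 ≈ 11.493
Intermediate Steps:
a(L) = 132 (a(L) = -4 + 136 = 132)
√(a(-180) - 4030/(-45898)) = √(132 - 4030/(-45898)) = √(132 - 4030*(-1/45898)) = √(132 + 2015/22949) = √(3031283/22949) = √69564913567/22949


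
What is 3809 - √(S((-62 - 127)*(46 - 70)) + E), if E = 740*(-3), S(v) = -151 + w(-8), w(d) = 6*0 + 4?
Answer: 3809 - 3*I*√263 ≈ 3809.0 - 48.652*I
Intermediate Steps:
w(d) = 4 (w(d) = 0 + 4 = 4)
S(v) = -147 (S(v) = -151 + 4 = -147)
E = -2220
3809 - √(S((-62 - 127)*(46 - 70)) + E) = 3809 - √(-147 - 2220) = 3809 - √(-2367) = 3809 - 3*I*√263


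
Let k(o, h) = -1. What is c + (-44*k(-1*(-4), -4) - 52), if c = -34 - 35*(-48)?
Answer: 1638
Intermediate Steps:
c = 1646 (c = -34 + 1680 = 1646)
c + (-44*k(-1*(-4), -4) - 52) = 1646 + (-44*(-1) - 52) = 1646 + (44 - 52) = 1646 - 8 = 1638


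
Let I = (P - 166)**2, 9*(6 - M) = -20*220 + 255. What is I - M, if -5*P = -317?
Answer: 2263546/225 ≈ 10060.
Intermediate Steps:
P = 317/5 (P = -1/5*(-317) = 317/5 ≈ 63.400)
M = 4199/9 (M = 6 - (-20*220 + 255)/9 = 6 - (-4400 + 255)/9 = 6 - 1/9*(-4145) = 6 + 4145/9 = 4199/9 ≈ 466.56)
I = 263169/25 (I = (317/5 - 166)**2 = (-513/5)**2 = 263169/25 ≈ 10527.)
I - M = 263169/25 - 1*4199/9 = 263169/25 - 4199/9 = 2263546/225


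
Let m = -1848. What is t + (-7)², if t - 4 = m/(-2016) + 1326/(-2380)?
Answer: 22411/420 ≈ 53.359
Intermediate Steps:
t = 1831/420 (t = 4 + (-1848/(-2016) + 1326/(-2380)) = 4 + (-1848*(-1/2016) + 1326*(-1/2380)) = 4 + (11/12 - 39/70) = 4 + 151/420 = 1831/420 ≈ 4.3595)
t + (-7)² = 1831/420 + (-7)² = 1831/420 + 49 = 22411/420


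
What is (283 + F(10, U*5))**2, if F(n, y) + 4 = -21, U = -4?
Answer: 66564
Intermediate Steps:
F(n, y) = -25 (F(n, y) = -4 - 21 = -25)
(283 + F(10, U*5))**2 = (283 - 25)**2 = 258**2 = 66564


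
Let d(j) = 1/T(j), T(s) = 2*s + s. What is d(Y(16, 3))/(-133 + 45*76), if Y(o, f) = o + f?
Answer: 1/187359 ≈ 5.3373e-6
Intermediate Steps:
T(s) = 3*s
Y(o, f) = f + o
d(j) = 1/(3*j)
d(Y(16, 3))/(-133 + 45*76) = (1/(3*(3 + 16)))/(-133 + 45*76) = ((⅓)/19)/(-133 + 3420) = ((⅓)*(1/19))/3287 = (1/57)*(1/3287) = 1/187359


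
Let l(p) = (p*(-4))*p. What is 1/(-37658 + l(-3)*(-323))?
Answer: -1/26030 ≈ -3.8417e-5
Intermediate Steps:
l(p) = -4*p**2 (l(p) = (-4*p)*p = -4*p**2)
1/(-37658 + l(-3)*(-323)) = 1/(-37658 - 4*(-3)**2*(-323)) = 1/(-37658 - 4*9*(-323)) = 1/(-37658 - 36*(-323)) = 1/(-37658 + 11628) = 1/(-26030) = -1/26030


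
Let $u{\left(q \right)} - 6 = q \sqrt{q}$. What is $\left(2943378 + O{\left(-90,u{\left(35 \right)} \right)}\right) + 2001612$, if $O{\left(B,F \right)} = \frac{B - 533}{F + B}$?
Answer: $\frac{3614786622}{731} - \frac{445 \sqrt{35}}{731} \approx 4.945 \cdot 10^{6}$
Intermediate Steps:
$u{\left(q \right)} = 6 + q^{\frac{3}{2}}$ ($u{\left(q \right)} = 6 + q \sqrt{q} = 6 + q^{\frac{3}{2}}$)
$O{\left(B,F \right)} = \frac{-533 + B}{B + F}$
$\left(2943378 + O{\left(-90,u{\left(35 \right)} \right)}\right) + 2001612 = \left(2943378 + \frac{-533 - 90}{-90 + \left(6 + 35^{\frac{3}{2}}\right)}\right) + 2001612 = \left(2943378 + \frac{1}{-90 + \left(6 + 35 \sqrt{35}\right)} \left(-623\right)\right) + 2001612 = \left(2943378 + \frac{1}{-84 + 35 \sqrt{35}} \left(-623\right)\right) + 2001612 = \left(2943378 - \frac{623}{-84 + 35 \sqrt{35}}\right) + 2001612 = 4944990 - \frac{623}{-84 + 35 \sqrt{35}}$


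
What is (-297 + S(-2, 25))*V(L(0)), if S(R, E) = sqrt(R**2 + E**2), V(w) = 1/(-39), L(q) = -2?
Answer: 99/13 - sqrt(629)/39 ≈ 6.9723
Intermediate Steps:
V(w) = -1/39
S(R, E) = sqrt(E**2 + R**2)
(-297 + S(-2, 25))*V(L(0)) = (-297 + sqrt(25**2 + (-2)**2))*(-1/39) = (-297 + sqrt(625 + 4))*(-1/39) = (-297 + sqrt(629))*(-1/39) = 99/13 - sqrt(629)/39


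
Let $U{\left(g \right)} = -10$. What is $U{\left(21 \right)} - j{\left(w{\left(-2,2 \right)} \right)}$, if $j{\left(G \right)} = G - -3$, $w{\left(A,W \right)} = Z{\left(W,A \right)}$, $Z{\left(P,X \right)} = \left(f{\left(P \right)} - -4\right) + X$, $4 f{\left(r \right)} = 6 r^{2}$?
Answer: $-21$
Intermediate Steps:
$f{\left(r \right)} = \frac{3 r^{2}}{2}$ ($f{\left(r \right)} = \frac{6 r^{2}}{4} = \frac{3 r^{2}}{2}$)
$Z{\left(P,X \right)} = 4 + X + \frac{3 P^{2}}{2}$ ($Z{\left(P,X \right)} = \left(\frac{3 P^{2}}{2} - -4\right) + X = \left(\frac{3 P^{2}}{2} + \left(-1 + 5\right)\right) + X = \left(\frac{3 P^{2}}{2} + 4\right) + X = \left(4 + \frac{3 P^{2}}{2}\right) + X = 4 + X + \frac{3 P^{2}}{2}$)
$w{\left(A,W \right)} = 4 + A + \frac{3 W^{2}}{2}$
$j{\left(G \right)} = 3 + G$ ($j{\left(G \right)} = G + 3 = 3 + G$)
$U{\left(21 \right)} - j{\left(w{\left(-2,2 \right)} \right)} = -10 - \left(3 + \left(4 - 2 + \frac{3 \cdot 2^{2}}{2}\right)\right) = -10 - \left(3 + \left(4 - 2 + \frac{3}{2} \cdot 4\right)\right) = -10 - \left(3 + \left(4 - 2 + 6\right)\right) = -10 - \left(3 + 8\right) = -10 - 11 = -21$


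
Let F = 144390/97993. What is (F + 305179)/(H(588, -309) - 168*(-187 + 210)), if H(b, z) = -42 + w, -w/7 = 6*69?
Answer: -29905550137/666744372 ≈ -44.853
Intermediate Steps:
w = -2898 (w = -42*69 = -7*414 = -2898)
H(b, z) = -2940 (H(b, z) = -42 - 2898 = -2940)
F = 144390/97993 (F = 144390*(1/97993) = 144390/97993 ≈ 1.4735)
(F + 305179)/(H(588, -309) - 168*(-187 + 210)) = (144390/97993 + 305179)/(-2940 - 168*(-187 + 210)) = 29905550137/(97993*(-2940 - 168*23)) = 29905550137/(97993*(-2940 - 3864)) = (29905550137/97993)/(-6804) = (29905550137/97993)*(-1/6804) = -29905550137/666744372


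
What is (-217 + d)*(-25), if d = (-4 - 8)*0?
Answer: 5425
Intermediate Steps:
d = 0 (d = -12*0 = 0)
(-217 + d)*(-25) = (-217 + 0)*(-25) = -217*(-25) = 5425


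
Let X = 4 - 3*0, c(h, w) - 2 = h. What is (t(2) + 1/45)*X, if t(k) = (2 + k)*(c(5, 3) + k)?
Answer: 6484/45 ≈ 144.09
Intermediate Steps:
c(h, w) = 2 + h
t(k) = (2 + k)*(7 + k) (t(k) = (2 + k)*((2 + 5) + k) = (2 + k)*(7 + k))
X = 4 (X = 4 + 0 = 4)
(t(2) + 1/45)*X = ((14 + 2**2 + 9*2) + 1/45)*4 = ((14 + 4 + 18) + 1/45)*4 = (36 + 1/45)*4 = (1621/45)*4 = 6484/45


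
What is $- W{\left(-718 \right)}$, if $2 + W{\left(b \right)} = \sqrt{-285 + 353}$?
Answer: $2 - 2 \sqrt{17} \approx -6.2462$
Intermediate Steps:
$W{\left(b \right)} = -2 + 2 \sqrt{17}$ ($W{\left(b \right)} = -2 + \sqrt{-285 + 353} = -2 + \sqrt{68} = -2 + 2 \sqrt{17}$)
$- W{\left(-718 \right)} = - (-2 + 2 \sqrt{17}) = 2 - 2 \sqrt{17}$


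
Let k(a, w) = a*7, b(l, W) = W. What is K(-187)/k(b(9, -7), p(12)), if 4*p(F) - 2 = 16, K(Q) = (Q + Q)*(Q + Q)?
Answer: -139876/49 ≈ -2854.6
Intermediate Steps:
K(Q) = 4*Q² (K(Q) = (2*Q)*(2*Q) = 4*Q²)
p(F) = 9/2 (p(F) = ½ + (¼)*16 = ½ + 4 = 9/2)
k(a, w) = 7*a
K(-187)/k(b(9, -7), p(12)) = (4*(-187)²)/((7*(-7))) = (4*34969)/(-49) = 139876*(-1/49) = -139876/49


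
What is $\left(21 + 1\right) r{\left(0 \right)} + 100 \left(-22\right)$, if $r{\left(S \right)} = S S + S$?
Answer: $-2200$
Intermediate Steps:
$r{\left(S \right)} = S + S^{2}$ ($r{\left(S \right)} = S^{2} + S = S + S^{2}$)
$\left(21 + 1\right) r{\left(0 \right)} + 100 \left(-22\right) = \left(21 + 1\right) 0 \left(1 + 0\right) + 100 \left(-22\right) = 22 \cdot 0 \cdot 1 - 2200 = 22 \cdot 0 - 2200 = 0 - 2200 = -2200$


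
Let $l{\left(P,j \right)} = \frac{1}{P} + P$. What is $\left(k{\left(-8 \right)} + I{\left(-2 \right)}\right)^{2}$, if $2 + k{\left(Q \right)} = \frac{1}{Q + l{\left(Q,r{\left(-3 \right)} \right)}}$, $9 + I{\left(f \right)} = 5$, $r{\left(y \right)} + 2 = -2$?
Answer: $\frac{611524}{16641} \approx 36.748$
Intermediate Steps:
$r{\left(y \right)} = -4$ ($r{\left(y \right)} = -2 - 2 = -4$)
$I{\left(f \right)} = -4$ ($I{\left(f \right)} = -9 + 5 = -4$)
$l{\left(P,j \right)} = P + \frac{1}{P}$
$k{\left(Q \right)} = -2 + \frac{1}{\frac{1}{Q} + 2 Q}$ ($k{\left(Q \right)} = -2 + \frac{1}{Q + \left(Q + \frac{1}{Q}\right)} = -2 + \frac{1}{\frac{1}{Q} + 2 Q}$)
$\left(k{\left(-8 \right)} + I{\left(-2 \right)}\right)^{2} = \left(\frac{-2 - 8 - 4 \left(-8\right)^{2}}{1 + 2 \left(-8\right)^{2}} - 4\right)^{2} = \left(\frac{-2 - 8 - 256}{1 + 2 \cdot 64} - 4\right)^{2} = \left(\frac{-2 - 8 - 256}{1 + 128} - 4\right)^{2} = \left(\frac{1}{129} \left(-266\right) - 4\right)^{2} = \left(- \frac{266}{129} - 4\right)^{2} = \left(- \frac{782}{129}\right)^{2} = \frac{611524}{16641}$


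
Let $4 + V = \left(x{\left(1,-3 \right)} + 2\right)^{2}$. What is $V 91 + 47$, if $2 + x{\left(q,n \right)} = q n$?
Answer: $502$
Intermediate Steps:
$x{\left(q,n \right)} = -2 + n q$ ($x{\left(q,n \right)} = -2 + q n = -2 + n q$)
$V = 5$ ($V = -4 + \left(\left(-2 - 3\right) + 2\right)^{2} = -4 + \left(-5 + 2\right)^{2} = -4 + \left(-3\right)^{2} = -4 + 9 = 5$)
$V 91 + 47 = 5 \cdot 91 + 47 = 455 + 47 = 502$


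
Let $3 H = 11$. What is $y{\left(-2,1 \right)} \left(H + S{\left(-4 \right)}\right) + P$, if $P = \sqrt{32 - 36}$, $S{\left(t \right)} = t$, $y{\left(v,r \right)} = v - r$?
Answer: $1 + 2 i \approx 1.0 + 2.0 i$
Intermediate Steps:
$H = \frac{11}{3}$ ($H = \frac{1}{3} \cdot 11 = \frac{11}{3} \approx 3.6667$)
$P = 2 i$ ($P = \sqrt{-4} = 2 i \approx 2.0 i$)
$y{\left(-2,1 \right)} \left(H + S{\left(-4 \right)}\right) + P = \left(-2 - 1\right) \left(\frac{11}{3} - 4\right) + 2 i = \left(-2 - 1\right) \left(- \frac{1}{3}\right) + 2 i = \left(-3\right) \left(- \frac{1}{3}\right) + 2 i = 1 + 2 i$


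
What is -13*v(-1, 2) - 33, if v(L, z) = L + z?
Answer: -46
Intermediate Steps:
-13*v(-1, 2) - 33 = -13*(-1 + 2) - 33 = -13*1 - 33 = -13 - 33 = -46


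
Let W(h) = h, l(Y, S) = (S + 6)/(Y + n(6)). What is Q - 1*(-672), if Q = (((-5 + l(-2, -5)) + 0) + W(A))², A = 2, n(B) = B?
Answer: 10873/16 ≈ 679.56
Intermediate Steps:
l(Y, S) = (6 + S)/(6 + Y) (l(Y, S) = (S + 6)/(Y + 6) = (6 + S)/(6 + Y))
Q = 121/16 (Q = (((-5 + (6 - 5)/(6 - 2)) + 0) + 2)² = (((-5 + 1/4) + 0) + 2)² = (((-5 + (¼)*1) + 0) + 2)² = (((-5 + ¼) + 0) + 2)² = ((-19/4 + 0) + 2)² = (-19/4 + 2)² = (-11/4)² = 121/16 ≈ 7.5625)
Q - 1*(-672) = 121/16 - 1*(-672) = 121/16 + 672 = 10873/16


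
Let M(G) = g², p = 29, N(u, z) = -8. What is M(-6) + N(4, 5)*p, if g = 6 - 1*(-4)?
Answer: -132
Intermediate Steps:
g = 10 (g = 6 + 4 = 10)
M(G) = 100 (M(G) = 10² = 100)
M(-6) + N(4, 5)*p = 100 - 8*29 = 100 - 232 = -132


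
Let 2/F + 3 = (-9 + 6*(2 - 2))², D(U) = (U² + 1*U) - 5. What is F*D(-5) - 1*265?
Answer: -3440/13 ≈ -264.62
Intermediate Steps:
D(U) = -5 + U + U² (D(U) = (U² + U) - 5 = (U + U²) - 5 = -5 + U + U²)
F = 1/39 (F = 2/(-3 + (-9 + 6*(2 - 2))²) = 2/(-3 + (-9 + 6*0)²) = 2/(-3 + (-9 + 0)²) = 2/(-3 + (-9)²) = 2/(-3 + 81) = 2/78 = 2*(1/78) = 1/39 ≈ 0.025641)
F*D(-5) - 1*265 = (-5 - 5 + (-5)²)/39 - 1*265 = (-5 - 5 + 25)/39 - 265 = (1/39)*15 - 265 = 5/13 - 265 = -3440/13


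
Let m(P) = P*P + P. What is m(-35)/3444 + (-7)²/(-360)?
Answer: 3091/14760 ≈ 0.20942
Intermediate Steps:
m(P) = P + P² (m(P) = P² + P = P + P²)
m(-35)/3444 + (-7)²/(-360) = -35*(1 - 35)/3444 + (-7)²/(-360) = -35*(-34)*(1/3444) + 49*(-1/360) = 1190*(1/3444) - 49/360 = 85/246 - 49/360 = 3091/14760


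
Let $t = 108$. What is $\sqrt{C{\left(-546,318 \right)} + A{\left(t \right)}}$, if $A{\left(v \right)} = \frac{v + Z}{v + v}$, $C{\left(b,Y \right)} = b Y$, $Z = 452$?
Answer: $\frac{i \sqrt{14063658}}{9} \approx 416.68 i$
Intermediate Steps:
$C{\left(b,Y \right)} = Y b$
$A{\left(v \right)} = \frac{452 + v}{2 v}$ ($A{\left(v \right)} = \frac{v + 452}{v + v} = \frac{452 + v}{2 v}$)
$\sqrt{C{\left(-546,318 \right)} + A{\left(t \right)}} = \sqrt{318 \left(-546\right) + \frac{452 + 108}{2 \cdot 108}} = \sqrt{-173628 + \frac{1}{2} \cdot \frac{1}{108} \cdot 560} = \sqrt{-173628 + \frac{70}{27}} = \sqrt{- \frac{4687886}{27}} = \frac{i \sqrt{14063658}}{9}$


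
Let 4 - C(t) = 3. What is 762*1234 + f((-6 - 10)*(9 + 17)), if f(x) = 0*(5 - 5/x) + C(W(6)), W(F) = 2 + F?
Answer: 940309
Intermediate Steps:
C(t) = 1 (C(t) = 4 - 1*3 = 4 - 3 = 1)
f(x) = 1 (f(x) = 0*(5 - 5/x) + 1 = 0 + 1 = 1)
762*1234 + f((-6 - 10)*(9 + 17)) = 762*1234 + 1 = 940308 + 1 = 940309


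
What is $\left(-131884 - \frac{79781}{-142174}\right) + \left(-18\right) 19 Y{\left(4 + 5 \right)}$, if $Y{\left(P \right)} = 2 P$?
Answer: $- \frac{19625619179}{142174} \approx -1.3804 \cdot 10^{5}$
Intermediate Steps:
$\left(-131884 - \frac{79781}{-142174}\right) + \left(-18\right) 19 Y{\left(4 + 5 \right)} = \left(-131884 - \frac{79781}{-142174}\right) + \left(-18\right) 19 \cdot 2 \left(4 + 5\right) = \left(-131884 - - \frac{79781}{142174}\right) - 342 \cdot 2 \cdot 9 = \left(-131884 + \frac{79781}{142174}\right) - 6156 = - \frac{18750396035}{142174} - 6156 = - \frac{19625619179}{142174}$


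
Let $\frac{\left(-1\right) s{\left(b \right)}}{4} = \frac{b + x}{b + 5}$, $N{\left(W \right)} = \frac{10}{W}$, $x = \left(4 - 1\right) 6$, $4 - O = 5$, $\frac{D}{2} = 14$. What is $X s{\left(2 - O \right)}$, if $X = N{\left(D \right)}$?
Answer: $- \frac{15}{4} \approx -3.75$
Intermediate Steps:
$D = 28$ ($D = 2 \cdot 14 = 28$)
$O = -1$ ($O = 4 - 5 = -1$)
$x = 18$ ($x = 3 \cdot 6 = 18$)
$s{\left(b \right)} = - \frac{4 \left(18 + b\right)}{5 + b}$ ($s{\left(b \right)} = - 4 \frac{b + 18}{b + 5} = - 4 \frac{18 + b}{5 + b} = - \frac{4 \left(18 + b\right)}{5 + b}$)
$X = \frac{5}{14}$ ($X = \frac{10}{28} = 10 \cdot \frac{1}{28} = \frac{5}{14} \approx 0.35714$)
$X s{\left(2 - O \right)} = \frac{5 \frac{4 \left(-18 - \left(2 - -1\right)\right)}{5 + \left(2 - -1\right)}}{14} = \frac{5 \frac{4 \left(-18 - \left(2 + 1\right)\right)}{5 + \left(2 + 1\right)}}{14} = \frac{5 \frac{4 \left(-18 - 3\right)}{5 + 3}}{14} = \frac{5 \frac{4 \left(-18 - 3\right)}{8}}{14} = \frac{5 \cdot 4 \cdot \frac{1}{8} \left(-21\right)}{14} = \frac{5}{14} \left(- \frac{21}{2}\right) = - \frac{15}{4}$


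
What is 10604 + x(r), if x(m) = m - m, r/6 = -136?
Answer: 10604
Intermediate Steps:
r = -816 (r = 6*(-136) = -816)
x(m) = 0
10604 + x(r) = 10604 + 0 = 10604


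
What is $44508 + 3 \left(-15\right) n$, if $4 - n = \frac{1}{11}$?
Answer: $\frac{487653}{11} \approx 44332.0$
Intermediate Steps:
$n = \frac{43}{11}$ ($n = 4 - \frac{1}{11} = \frac{43}{11} \approx 3.9091$)
$44508 + 3 \left(-15\right) n = 44508 + 3 \left(-15\right) \frac{43}{11} = 44508 - \frac{1935}{11} = \frac{487653}{11}$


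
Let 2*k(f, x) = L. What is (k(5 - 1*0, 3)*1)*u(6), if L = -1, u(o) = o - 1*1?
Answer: -5/2 ≈ -2.5000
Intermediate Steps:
u(o) = -1 + o (u(o) = o - 1 = -1 + o)
k(f, x) = -½ (k(f, x) = (½)*(-1) = -½)
(k(5 - 1*0, 3)*1)*u(6) = (-½*1)*(-1 + 6) = -½*5 = -5/2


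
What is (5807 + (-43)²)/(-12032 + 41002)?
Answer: 3828/14485 ≈ 0.26427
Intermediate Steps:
(5807 + (-43)²)/(-12032 + 41002) = (5807 + 1849)/28970 = 7656*(1/28970) = 3828/14485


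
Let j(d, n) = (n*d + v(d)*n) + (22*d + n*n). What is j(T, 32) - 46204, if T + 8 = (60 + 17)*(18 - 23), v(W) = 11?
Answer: -66050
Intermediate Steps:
T = -393 (T = -8 + (60 + 17)*(18 - 23) = -8 + 77*(-5) = -8 - 385 = -393)
j(d, n) = n² + 11*n + 22*d + d*n (j(d, n) = (n*d + 11*n) + (22*d + n*n) = (d*n + 11*n) + (22*d + n²) = (11*n + d*n) + (n² + 22*d) = n² + 11*n + 22*d + d*n)
j(T, 32) - 46204 = (32² + 11*32 + 22*(-393) - 393*32) - 46204 = (1024 + 352 - 8646 - 12576) - 46204 = -19846 - 46204 = -66050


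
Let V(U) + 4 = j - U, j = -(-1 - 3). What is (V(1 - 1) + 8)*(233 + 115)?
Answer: 2784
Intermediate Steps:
j = 4 (j = -1*(-4) = 4)
V(U) = -U (V(U) = -4 + (4 - U) = -U)
(V(1 - 1) + 8)*(233 + 115) = (-(1 - 1) + 8)*(233 + 115) = (-1*0 + 8)*348 = (0 + 8)*348 = 8*348 = 2784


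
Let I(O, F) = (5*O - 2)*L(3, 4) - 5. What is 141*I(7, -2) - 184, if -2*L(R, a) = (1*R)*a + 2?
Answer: -33460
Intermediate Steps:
L(R, a) = -1 - R*a/2 (L(R, a) = -((1*R)*a + 2)/2 = -(R*a + 2)/2 = -(2 + R*a)/2 = -1 - R*a/2)
I(O, F) = 9 - 35*O (I(O, F) = (5*O - 2)*(-1 - ½*3*4) - 5 = (-2 + 5*O)*(-1 - 6) - 5 = (-2 + 5*O)*(-7) - 5 = (14 - 35*O) - 5 = 9 - 35*O)
141*I(7, -2) - 184 = 141*(9 - 35*7) - 184 = 141*(9 - 245) - 184 = 141*(-236) - 184 = -33276 - 184 = -33460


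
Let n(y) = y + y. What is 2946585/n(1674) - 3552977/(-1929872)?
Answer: 474868937843/538434288 ≈ 881.94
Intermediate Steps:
n(y) = 2*y
2946585/n(1674) - 3552977/(-1929872) = 2946585/((2*1674)) - 3552977/(-1929872) = 2946585/3348 - 3552977*(-1/1929872) = 2946585*(1/3348) + 3552977/1929872 = 982195/1116 + 3552977/1929872 = 474868937843/538434288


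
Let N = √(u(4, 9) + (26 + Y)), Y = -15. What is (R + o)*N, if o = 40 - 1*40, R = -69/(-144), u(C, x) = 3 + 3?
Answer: 23*√17/48 ≈ 1.9757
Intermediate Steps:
u(C, x) = 6
R = 23/48 (R = -69*(-1/144) = 23/48 ≈ 0.47917)
o = 0 (o = 40 - 40 = 0)
N = √17 (N = √(6 + (26 - 15)) = √(6 + 11) = √17 ≈ 4.1231)
(R + o)*N = (23/48 + 0)*√17 = 23*√17/48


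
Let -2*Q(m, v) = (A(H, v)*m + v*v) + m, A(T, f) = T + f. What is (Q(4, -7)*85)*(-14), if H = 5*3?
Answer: 50575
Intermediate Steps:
H = 15
Q(m, v) = -m/2 - v²/2 - m*(15 + v)/2 (Q(m, v) = -(((15 + v)*m + v*v) + m)/2 = -((m*(15 + v) + v²) + m)/2 = -((v² + m*(15 + v)) + m)/2 = -(m + v² + m*(15 + v))/2 = -m/2 - v²/2 - m*(15 + v)/2)
(Q(4, -7)*85)*(-14) = ((-½*4 - ½*(-7)² - ½*4*(15 - 7))*85)*(-14) = ((-2 - ½*49 - ½*4*8)*85)*(-14) = ((-2 - 49/2 - 16)*85)*(-14) = -85/2*85*(-14) = -7225/2*(-14) = 50575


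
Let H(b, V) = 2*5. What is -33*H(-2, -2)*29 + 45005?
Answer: 35435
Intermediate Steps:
H(b, V) = 10
-33*H(-2, -2)*29 + 45005 = -33*10*29 + 45005 = -330*29 + 45005 = -9570 + 45005 = 35435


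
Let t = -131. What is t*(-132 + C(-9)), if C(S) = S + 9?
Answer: 17292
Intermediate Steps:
C(S) = 9 + S
t*(-132 + C(-9)) = -131*(-132 + (9 - 9)) = -131*(-132 + 0) = -131*(-132) = 17292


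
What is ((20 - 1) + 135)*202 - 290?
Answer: 30818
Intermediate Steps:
((20 - 1) + 135)*202 - 290 = (19 + 135)*202 - 290 = 154*202 - 290 = 31108 - 290 = 30818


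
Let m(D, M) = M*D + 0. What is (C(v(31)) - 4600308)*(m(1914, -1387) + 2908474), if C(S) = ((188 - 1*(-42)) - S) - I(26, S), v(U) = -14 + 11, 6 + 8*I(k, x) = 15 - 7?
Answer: -1167296695139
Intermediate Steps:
I(k, x) = ¼ (I(k, x) = -¾ + (15 - 7)/8 = -¾ + (⅛)*8 = -¾ + 1 = ¼)
m(D, M) = D*M (m(D, M) = D*M + 0 = D*M)
v(U) = -3
C(S) = 919/4 - S (C(S) = ((188 - 1*(-42)) - S) - 1*¼ = ((188 + 42) - S) - ¼ = (230 - S) - ¼ = 919/4 - S)
(C(v(31)) - 4600308)*(m(1914, -1387) + 2908474) = ((919/4 - 1*(-3)) - 4600308)*(1914*(-1387) + 2908474) = ((919/4 + 3) - 4600308)*(-2654718 + 2908474) = (931/4 - 4600308)*253756 = -18400301/4*253756 = -1167296695139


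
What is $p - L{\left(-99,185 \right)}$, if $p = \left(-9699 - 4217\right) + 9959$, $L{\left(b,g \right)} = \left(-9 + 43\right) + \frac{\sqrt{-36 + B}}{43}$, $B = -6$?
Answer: $-3991 - \frac{i \sqrt{42}}{43} \approx -3991.0 - 0.15071 i$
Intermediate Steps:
$L{\left(b,g \right)} = 34 + \frac{i \sqrt{42}}{43}$ ($L{\left(b,g \right)} = \left(-9 + 43\right) + \frac{\sqrt{-36 - 6}}{43} = 34 + \sqrt{-42} \cdot \frac{1}{43} = 34 + i \sqrt{42} \cdot \frac{1}{43} = 34 + \frac{i \sqrt{42}}{43}$)
$p = -3957$ ($p = -13916 + 9959 = -3957$)
$p - L{\left(-99,185 \right)} = -3957 - \left(34 + \frac{i \sqrt{42}}{43}\right) = -3991 - \frac{i \sqrt{42}}{43}$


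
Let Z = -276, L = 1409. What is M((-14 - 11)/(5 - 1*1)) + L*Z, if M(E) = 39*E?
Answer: -1556511/4 ≈ -3.8913e+5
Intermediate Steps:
M((-14 - 11)/(5 - 1*1)) + L*Z = 39*((-14 - 11)/(5 - 1*1)) + 1409*(-276) = 39*(-25/(5 - 1)) - 388884 = 39*(-25/4) - 388884 = -975/4 - 388884 = -1556511/4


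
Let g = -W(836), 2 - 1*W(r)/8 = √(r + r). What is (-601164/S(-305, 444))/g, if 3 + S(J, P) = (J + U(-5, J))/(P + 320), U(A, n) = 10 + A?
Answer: 3189509/120096 + 3189509*√418/120096 ≈ 569.54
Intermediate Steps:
W(r) = 16 - 8*√2*√r (W(r) = 16 - 8*√(r + r) = 16 - 8*√2*√r)
S(J, P) = -3 + (5 + J)/(320 + P) (S(J, P) = -3 + (J + (10 - 5))/(P + 320) = -3 + (J + 5)/(320 + P) = -3 + (5 + J)/(320 + P))
g = -16 + 16*√418 (g = -(16 - 8*√2*√836) = -(16 - 8*√2*2*√209) = -(16 - 16*√418) = -16 + 16*√418 ≈ 311.12)
(-601164/S(-305, 444))/g = (-601164*(320 + 444)/(-955 - 305 - 3*444))/(-16 + 16*√418) = (-601164*764/(-955 - 305 - 1332))/(-16 + 16*√418) = (-601164/((1/764)*(-2592)))/(-16 + 16*√418) = (-601164/(-648/191))/(-16 + 16*√418) = (-601164*(-191/648))/(-16 + 16*√418) = 3189509/(18*(-16 + 16*√418))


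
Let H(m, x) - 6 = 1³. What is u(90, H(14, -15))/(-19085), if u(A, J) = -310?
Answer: 62/3817 ≈ 0.016243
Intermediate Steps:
H(m, x) = 7 (H(m, x) = 6 + 1³ = 6 + 1 = 7)
u(90, H(14, -15))/(-19085) = -310/(-19085) = -310*(-1/19085) = 62/3817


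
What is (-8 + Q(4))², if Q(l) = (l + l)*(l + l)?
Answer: 3136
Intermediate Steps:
Q(l) = 4*l² (Q(l) = (2*l)*(2*l) = 4*l²)
(-8 + Q(4))² = (-8 + 4*4²)² = (-8 + 4*16)² = (-8 + 64)² = 56² = 3136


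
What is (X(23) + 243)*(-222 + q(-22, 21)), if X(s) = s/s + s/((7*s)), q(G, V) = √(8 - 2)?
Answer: -379398/7 + 1709*√6/7 ≈ -53602.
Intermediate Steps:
q(G, V) = √6
X(s) = 8/7 (X(s) = 1 + s*(1/(7*s)) = 1 + ⅐ = 8/7)
(X(23) + 243)*(-222 + q(-22, 21)) = (8/7 + 243)*(-222 + √6) = 1709*(-222 + √6)/7 = -379398/7 + 1709*√6/7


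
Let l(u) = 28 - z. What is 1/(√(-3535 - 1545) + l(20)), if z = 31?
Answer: -3/5089 - 2*I*√1270/5089 ≈ -0.00058951 - 0.014006*I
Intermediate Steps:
l(u) = -3 (l(u) = 28 - 1*31 = 28 - 31 = -3)
1/(√(-3535 - 1545) + l(20)) = 1/(√(-3535 - 1545) - 3) = 1/(√(-5080) - 3) = 1/(2*I*√1270 - 3) = 1/(-3 + 2*I*√1270)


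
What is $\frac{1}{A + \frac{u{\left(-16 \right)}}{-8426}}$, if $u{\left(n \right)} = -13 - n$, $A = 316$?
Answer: $\frac{8426}{2662613} \approx 0.0031646$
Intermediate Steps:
$\frac{1}{A + \frac{u{\left(-16 \right)}}{-8426}} = \frac{1}{316 + \frac{-13 - -16}{-8426}} = \frac{1}{316 + \left(-13 + 16\right) \left(- \frac{1}{8426}\right)} = \frac{1}{316 + 3 \left(- \frac{1}{8426}\right)} = \frac{1}{316 - \frac{3}{8426}} = \frac{1}{\frac{2662613}{8426}} = \frac{8426}{2662613}$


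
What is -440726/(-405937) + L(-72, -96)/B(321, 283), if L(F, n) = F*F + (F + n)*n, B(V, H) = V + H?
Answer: 2229381962/61296487 ≈ 36.370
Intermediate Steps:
B(V, H) = H + V
L(F, n) = F² + n*(F + n)
-440726/(-405937) + L(-72, -96)/B(321, 283) = -440726/(-405937) + ((-72)² + (-96)² - 72*(-96))/(283 + 321) = -440726*(-1/405937) + (5184 + 9216 + 6912)/604 = 440726/405937 + 21312*(1/604) = 440726/405937 + 5328/151 = 2229381962/61296487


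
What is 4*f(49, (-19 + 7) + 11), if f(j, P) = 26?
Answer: 104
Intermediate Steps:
4*f(49, (-19 + 7) + 11) = 4*26 = 104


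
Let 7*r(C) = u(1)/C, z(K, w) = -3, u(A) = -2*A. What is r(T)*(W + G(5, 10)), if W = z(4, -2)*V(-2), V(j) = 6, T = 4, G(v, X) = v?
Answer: 13/14 ≈ 0.92857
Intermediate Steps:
W = -18 (W = -3*6 = -18)
r(C) = -2/(7*C) (r(C) = ((-2*1)/C)/7 = (-2/C)/7 = -2/(7*C))
r(T)*(W + G(5, 10)) = (-2/7/4)*(-18 + 5) = -2/7*1/4*(-13) = -1/14*(-13) = 13/14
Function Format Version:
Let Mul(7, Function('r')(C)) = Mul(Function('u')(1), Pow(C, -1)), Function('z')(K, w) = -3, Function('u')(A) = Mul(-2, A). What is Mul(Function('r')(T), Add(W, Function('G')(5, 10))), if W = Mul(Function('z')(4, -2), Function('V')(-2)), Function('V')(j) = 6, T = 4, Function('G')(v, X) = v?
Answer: Rational(13, 14) ≈ 0.92857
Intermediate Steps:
W = -18 (W = Mul(-3, 6) = -18)
Function('r')(C) = Mul(Rational(-2, 7), Pow(C, -1)) (Function('r')(C) = Mul(Rational(1, 7), Mul(Mul(-2, 1), Pow(C, -1))) = Mul(Rational(1, 7), Mul(-2, Pow(C, -1))) = Mul(Rational(-2, 7), Pow(C, -1)))
Mul(Function('r')(T), Add(W, Function('G')(5, 10))) = Mul(Mul(Rational(-2, 7), Pow(4, -1)), Add(-18, 5)) = Mul(Mul(Rational(-2, 7), Rational(1, 4)), -13) = Mul(Rational(-1, 14), -13) = Rational(13, 14)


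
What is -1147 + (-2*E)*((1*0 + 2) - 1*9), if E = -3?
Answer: -1189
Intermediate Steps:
-1147 + (-2*E)*((1*0 + 2) - 1*9) = -1147 + (-2*(-3))*((1*0 + 2) - 1*9) = -1147 + 6*((0 + 2) - 9) = -1147 + 6*(2 - 9) = -1147 + 6*(-7) = -1147 - 42 = -1189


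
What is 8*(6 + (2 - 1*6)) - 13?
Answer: 3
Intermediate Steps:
8*(6 + (2 - 1*6)) - 13 = 8*(6 + (2 - 6)) - 13 = 8*(6 - 4) - 13 = 8*2 - 13 = 16 - 13 = 3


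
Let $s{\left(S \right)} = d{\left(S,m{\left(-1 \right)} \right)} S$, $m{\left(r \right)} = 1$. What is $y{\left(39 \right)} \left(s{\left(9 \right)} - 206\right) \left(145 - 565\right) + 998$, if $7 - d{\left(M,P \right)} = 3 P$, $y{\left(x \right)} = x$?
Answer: $2785598$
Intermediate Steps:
$d{\left(M,P \right)} = 7 - 3 P$
$s{\left(S \right)} = 4 S$ ($s{\left(S \right)} = \left(7 - 3\right) S = 4 S$)
$y{\left(39 \right)} \left(s{\left(9 \right)} - 206\right) \left(145 - 565\right) + 998 = 39 \left(4 \cdot 9 - 206\right) \left(145 - 565\right) + 998 = 39 \left(36 - 206\right) \left(-420\right) + 998 = 39 \left(\left(-170\right) \left(-420\right)\right) + 998 = 39 \cdot 71400 + 998 = 2784600 + 998 = 2785598$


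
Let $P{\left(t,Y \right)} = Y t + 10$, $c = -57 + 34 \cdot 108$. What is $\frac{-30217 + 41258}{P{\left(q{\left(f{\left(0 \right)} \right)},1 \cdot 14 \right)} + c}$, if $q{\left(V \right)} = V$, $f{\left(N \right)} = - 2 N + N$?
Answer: $\frac{11041}{3625} \approx 3.0458$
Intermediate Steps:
$f{\left(N \right)} = - N$
$c = 3615$ ($c = -57 + 3672 = 3615$)
$P{\left(t,Y \right)} = 10 + Y t$
$\frac{-30217 + 41258}{P{\left(q{\left(f{\left(0 \right)} \right)},1 \cdot 14 \right)} + c} = \frac{-30217 + 41258}{\left(10 + 1 \cdot 14 \left(\left(-1\right) 0\right)\right) + 3615} = \frac{11041}{\left(10 + 14 \cdot 0\right) + 3615} = \frac{11041}{\left(10 + 0\right) + 3615} = \frac{11041}{10 + 3615} = \frac{11041}{3625}$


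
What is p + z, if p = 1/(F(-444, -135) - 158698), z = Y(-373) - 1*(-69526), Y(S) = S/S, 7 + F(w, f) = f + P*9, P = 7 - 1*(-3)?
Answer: 11037411249/158750 ≈ 69527.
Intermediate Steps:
P = 10 (P = 7 + 3 = 10)
F(w, f) = 83 + f (F(w, f) = -7 + (f + 10*9) = -7 + (f + 90) = -7 + (90 + f) = 83 + f)
Y(S) = 1
z = 69527 (z = 1 - 1*(-69526) = 1 + 69526 = 69527)
p = -1/158750 (p = 1/((83 - 135) - 158698) = 1/(-52 - 158698) = 1/(-158750) = -1/158750 ≈ -6.2992e-6)
p + z = -1/158750 + 69527 = 11037411249/158750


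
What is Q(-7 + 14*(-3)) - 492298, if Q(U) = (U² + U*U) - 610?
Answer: -488106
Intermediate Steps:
Q(U) = -610 + 2*U² (Q(U) = (U² + U²) - 610 = 2*U² - 610 = -610 + 2*U²)
Q(-7 + 14*(-3)) - 492298 = (-610 + 2*(-7 + 14*(-3))²) - 492298 = (-610 + 2*(-7 - 42)²) - 492298 = (-610 + 2*(-49)²) - 492298 = (-610 + 2*2401) - 492298 = (-610 + 4802) - 492298 = 4192 - 492298 = -488106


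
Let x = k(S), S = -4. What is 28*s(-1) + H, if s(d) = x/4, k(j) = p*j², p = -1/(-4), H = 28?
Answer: 56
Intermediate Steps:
p = ¼ (p = -1*(-¼) = ¼ ≈ 0.25000)
k(j) = j²/4
x = 4 (x = (¼)*(-4)² = (¼)*16 = 4)
s(d) = 1 (s(d) = 4/4 = 4*(¼) = 1)
28*s(-1) + H = 28*1 + 28 = 28 + 28 = 56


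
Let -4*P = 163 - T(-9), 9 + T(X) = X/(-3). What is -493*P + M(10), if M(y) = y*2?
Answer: 83397/4 ≈ 20849.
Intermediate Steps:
M(y) = 2*y
T(X) = -9 - X/3 (T(X) = -9 + X/(-3) = -9 + X*(-⅓) = -9 - X/3)
P = -169/4 (P = -(163 - (-9 - ⅓*(-9)))/4 = -(163 - (-9 + 3))/4 = -(163 - 1*(-6))/4 = -(163 + 6)/4 = -¼*169 = -169/4 ≈ -42.250)
-493*P + M(10) = -493*(-169/4) + 2*10 = 83317/4 + 20 = 83397/4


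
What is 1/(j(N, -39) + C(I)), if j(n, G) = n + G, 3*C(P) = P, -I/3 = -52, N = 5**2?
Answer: 1/38 ≈ 0.026316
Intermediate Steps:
N = 25
I = 156 (I = -3*(-52) = 156)
C(P) = P/3
j(n, G) = G + n
1/(j(N, -39) + C(I)) = 1/((-39 + 25) + (1/3)*156) = 1/(-14 + 52) = 1/38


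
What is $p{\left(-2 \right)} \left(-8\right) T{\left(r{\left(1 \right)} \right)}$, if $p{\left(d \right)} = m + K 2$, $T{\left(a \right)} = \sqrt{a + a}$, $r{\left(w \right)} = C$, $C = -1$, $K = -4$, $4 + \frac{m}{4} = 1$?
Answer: $160 i \sqrt{2} \approx 226.27 i$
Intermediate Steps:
$m = -12$ ($m = -16 + 4 \cdot 1 = -16 + 4 = -12$)
$r{\left(w \right)} = -1$
$T{\left(a \right)} = \sqrt{2} \sqrt{a}$ ($T{\left(a \right)} = \sqrt{2 a} = \sqrt{2} \sqrt{a}$)
$p{\left(d \right)} = -20$ ($p{\left(d \right)} = -12 - 8 = -20$)
$p{\left(-2 \right)} \left(-8\right) T{\left(r{\left(1 \right)} \right)} = \left(-20\right) \left(-8\right) \sqrt{2} \sqrt{-1} = 160 \sqrt{2} i = 160 i \sqrt{2}$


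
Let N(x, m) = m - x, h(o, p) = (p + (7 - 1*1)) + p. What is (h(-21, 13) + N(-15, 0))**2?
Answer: 2209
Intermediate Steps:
h(o, p) = 6 + 2*p (h(o, p) = (p + (7 - 1)) + p = (p + 6) + p = (6 + p) + p = 6 + 2*p)
(h(-21, 13) + N(-15, 0))**2 = ((6 + 2*13) + (0 - 1*(-15)))**2 = ((6 + 26) + (0 + 15))**2 = (32 + 15)**2 = 47**2 = 2209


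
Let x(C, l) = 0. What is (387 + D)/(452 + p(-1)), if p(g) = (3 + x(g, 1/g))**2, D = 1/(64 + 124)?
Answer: 72757/86668 ≈ 0.83949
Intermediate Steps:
D = 1/188 ≈ 0.0053191
p(g) = 9 (p(g) = (3 + 0)**2 = 3**2 = 9)
(387 + D)/(452 + p(-1)) = (387 + 1/188)/(452 + 9) = (72757/188)/461 = (72757/188)*(1/461) = 72757/86668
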